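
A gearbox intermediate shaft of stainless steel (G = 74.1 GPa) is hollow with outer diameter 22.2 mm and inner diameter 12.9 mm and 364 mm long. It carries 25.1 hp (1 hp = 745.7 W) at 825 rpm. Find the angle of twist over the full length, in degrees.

ω = 2π·825/60 = 86.39 rad/s, so T = P/ω = 25.1×745.7 / 86.39 = 216.6 N·m.
J = π(d_o⁴ − d_i⁴)/32 = π(0.0222⁴ − 0.0129⁴)/32 = 2.113×10^-8 m⁴.
θ = T·L/(G·J) = 216.6 × 0.364 / (74.1×10⁹ × 2.113×10^-8) = 0.05037 rad.

2.89°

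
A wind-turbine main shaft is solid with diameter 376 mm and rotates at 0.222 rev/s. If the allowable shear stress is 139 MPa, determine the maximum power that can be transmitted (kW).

2020 kW

J = πd⁴/32 = π(0.376)⁴/32 = 1.962×10^-3 m⁴.
T_max = τ_allow·J/r = 1.39×10^8 × 1.962×10^-3 / 0.188 = 1.451e6 N·m.
ω = 2π·0.222 = 1.395 rad/s, so P_max = T_max·ω = 2.024×10^6 W.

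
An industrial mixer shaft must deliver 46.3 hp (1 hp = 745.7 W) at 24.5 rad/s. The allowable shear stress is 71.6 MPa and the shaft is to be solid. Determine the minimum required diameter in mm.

ω = 24.5 rad/s, so T = P/ω = 46.3×745.7 / 24.50 = 1409 N·m.
For a solid shaft τ_max = 16T/(πd³), so d = (16T/(π τ_allow))^(1/3) = (16·1409/(π·7.16×10^7))^(1/3) = 0.04645 m.

46.5 mm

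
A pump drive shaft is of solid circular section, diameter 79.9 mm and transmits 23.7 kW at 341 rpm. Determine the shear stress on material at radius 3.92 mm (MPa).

ω = 2π·341/60 = 35.71 rad/s, so T = P/ω = 23.7×10³ / 35.71 = 663.7 N·m.
J = πd⁴/32 = π(0.0799)⁴/32 = 4.001×10^-6 m⁴.
Shear stress varies linearly with radius: τ = T·r/J = 663.7 × 0.00392 / 4.001×10^-6 = 6.502×10^5 Pa.

0.650 MPa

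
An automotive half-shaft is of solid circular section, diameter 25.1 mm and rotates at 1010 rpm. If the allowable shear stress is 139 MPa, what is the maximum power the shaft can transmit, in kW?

J = πd⁴/32 = π(0.0251)⁴/32 = 3.897×10^-8 m⁴.
T_max = τ_allow·J/r = 1.39×10^8 × 3.897×10^-8 / 0.0126 = 431.6 N·m.
ω = 2π·1010/60 = 105.8 rad/s, so P_max = T_max·ω = 4.565×10^4 W.

45.6 kW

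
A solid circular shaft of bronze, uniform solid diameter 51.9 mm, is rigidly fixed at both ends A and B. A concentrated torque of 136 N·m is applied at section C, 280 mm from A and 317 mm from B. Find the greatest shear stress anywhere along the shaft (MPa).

With uniform GJ and both ends fixed, compatibility θ_AC = θ_CB gives T_A·a = T_B·b, together with T_A + T_B = T₀.
T_A = T₀·b/(a+b) = 136.0·317/597.0 = 72.21 N·m; T_B = 63.79 N·m.
τ in each portion: τ_AC = 2.63×10^6 Pa, τ_CB = 2.32×10^6 Pa; maximum is in AC.
τ_max = T_AC·r/J = 72.21·0.0260/7.12×10^-7 = 2.631×10^6 Pa.

2.63 MPa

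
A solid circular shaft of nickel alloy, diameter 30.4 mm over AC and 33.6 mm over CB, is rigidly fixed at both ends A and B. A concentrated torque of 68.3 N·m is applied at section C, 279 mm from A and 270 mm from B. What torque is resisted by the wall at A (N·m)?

26.9 N·m

Compatibility: T_A·a/J_AC = T_B·b/J_CB with T_A + T_B = T₀.
J_AC = 8.38×10^-8 m⁴, J_CB = 1.25×10^-7 m⁴, so T_A = T₀·(J_AC/a)/((J_AC/a)+(J_CB/b)) = 26.87 N·m, T_B = 41.43 N·m.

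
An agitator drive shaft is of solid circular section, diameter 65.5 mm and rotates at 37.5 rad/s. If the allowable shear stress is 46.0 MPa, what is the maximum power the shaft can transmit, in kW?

J = πd⁴/32 = π(0.0655)⁴/32 = 1.807×10^-6 m⁴.
T_max = τ_allow·J/r = 4.60×10^7 × 1.807×10^-6 / 0.0328 = 2538 N·m.
ω = 37.5 rad/s, so P_max = T_max·ω = 9.518×10^4 W.

95.2 kW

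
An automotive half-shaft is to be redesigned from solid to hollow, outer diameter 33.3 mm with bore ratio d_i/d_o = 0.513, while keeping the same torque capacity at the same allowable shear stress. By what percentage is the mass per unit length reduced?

Equal τ_max and T ⇒ the solid shaft needs d_s³ = d_o³(1−k⁴), so d_s = 33.3·(1−0.513⁴)^(1/3) = 32.51 mm.
Area ratio A_h/A_s = d_o²(1−k²)/d_s² = (1−k²)/(1−k⁴)^(2/3) = 0.7729.
Mass saving = 1 − 0.7729 = 22.7 %.

22.7 %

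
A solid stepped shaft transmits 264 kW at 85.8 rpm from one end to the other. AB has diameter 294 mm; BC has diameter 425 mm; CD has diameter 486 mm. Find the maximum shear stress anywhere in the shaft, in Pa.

5.89e6 Pa

ω = 2π·85.8/60 = 8.985 rad/s, so T = P/ω = 264×10³ / 8.985 = 29380 N·m.
Under the same torque, τ_max = 16T/(πd³) is largest where d is smallest — segment AB (d = 294 mm).
τ_max = 16·29380/(π·(0.294)³) = 5.889×10^6 Pa.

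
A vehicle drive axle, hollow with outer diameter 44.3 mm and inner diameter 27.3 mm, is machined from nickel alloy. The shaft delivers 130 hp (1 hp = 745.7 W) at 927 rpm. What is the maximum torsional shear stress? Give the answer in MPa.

68.4 MPa

ω = 2π·927/60 = 97.08 rad/s, so T = P/ω = 130×745.7 / 97.08 = 998.6 N·m.
J = π(d_o⁴ − d_i⁴)/32 = π(0.0443⁴ − 0.0273⁴)/32 = 3.236×10^-7 m⁴.
τ_max = T·r/J = 998.6 × 0.0221 / 3.236×10^-7 = 6.836×10^7 Pa.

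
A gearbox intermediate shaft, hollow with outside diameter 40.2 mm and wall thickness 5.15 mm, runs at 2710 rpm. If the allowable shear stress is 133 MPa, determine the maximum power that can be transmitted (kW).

334 kW

J = π(d_o⁴ − d_i⁴)/32 = π(0.0402⁴ − 0.0299⁴)/32 = 1.779×10^-7 m⁴.
T_max = τ_allow·J/r = 1.33×10^8 × 1.779×10^-7 / 0.0201 = 1177 N·m.
ω = 2π·2710/60 = 283.8 rad/s, so P_max = T_max·ω = 3.341×10^5 W.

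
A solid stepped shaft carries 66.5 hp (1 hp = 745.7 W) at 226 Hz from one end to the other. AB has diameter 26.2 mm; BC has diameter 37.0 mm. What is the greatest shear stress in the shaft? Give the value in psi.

ω = 2π·226 = 1420 rad/s, so T = P/ω = 66.5×745.7 / 1420 = 34.92 N·m.
Under the same torque, τ_max = 16T/(πd³) is largest where d is smallest — segment AB (d = 26.2 mm).
τ_max = 16·34.92/(π·(0.0262)³) = 9.889×10^6 Pa.

1430 psi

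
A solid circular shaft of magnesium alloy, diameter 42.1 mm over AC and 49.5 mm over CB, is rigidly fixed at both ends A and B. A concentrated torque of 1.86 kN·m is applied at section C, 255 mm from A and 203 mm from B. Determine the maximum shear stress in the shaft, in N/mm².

Compatibility: T_A·a/J_AC = T_B·b/J_CB with T_A + T_B = T₀.
J_AC = 3.08×10^-7 m⁴, J_CB = 5.89×10^-7 m⁴, so T_A = T₀·(J_AC/a)/((J_AC/a)+(J_CB/b)) = 546.9 N·m, T_B = 1313 N·m.
τ in each portion: τ_AC = 3.73×10^7 Pa, τ_CB = 5.51×10^7 Pa; maximum is in CB.
τ_max = T_CB·r/J = 1313·0.0248/5.89×10^-7 = 5.514×10^7 Pa.

55.1 N/mm²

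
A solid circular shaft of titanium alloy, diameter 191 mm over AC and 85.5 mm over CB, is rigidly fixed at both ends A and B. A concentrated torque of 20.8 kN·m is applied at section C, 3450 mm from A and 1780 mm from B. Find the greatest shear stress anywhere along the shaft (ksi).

2.05 ksi

Compatibility: T_A·a/J_AC = T_B·b/J_CB with T_A + T_B = T₀.
J_AC = 1.31×10^-4 m⁴, J_CB = 5.25×10^-6 m⁴, so T_A = T₀·(J_AC/a)/((J_AC/a)+(J_CB/b)) = 19300 N·m, T_B = 1502 N·m.
τ in each portion: τ_AC = 1.41×10^7 Pa, τ_CB = 1.22×10^7 Pa; maximum is in AC.
τ_max = T_AC·r/J = 19300·0.0955/1.31×10^-4 = 1.411×10^7 Pa.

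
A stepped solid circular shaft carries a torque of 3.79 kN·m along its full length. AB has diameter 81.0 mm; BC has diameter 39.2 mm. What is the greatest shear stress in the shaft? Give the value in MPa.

Under the same torque, τ_max = 16T/(πd³) is largest where d is smallest — segment BC (d = 39.2 mm).
τ_max = 16·3790/(π·(0.0392)³) = 3.204×10^8 Pa.

320 MPa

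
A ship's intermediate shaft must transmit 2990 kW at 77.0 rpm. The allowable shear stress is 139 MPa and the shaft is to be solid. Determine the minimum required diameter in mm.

239 mm

ω = 2π·77.0/60 = 8.063 rad/s, so T = P/ω = 2990×10³ / 8.063 = 370800 N·m.
For a solid shaft τ_max = 16T/(πd³), so d = (16T/(π τ_allow))^(1/3) = (16·370800/(π·1.39×10^8))^(1/3) = 0.2386 m.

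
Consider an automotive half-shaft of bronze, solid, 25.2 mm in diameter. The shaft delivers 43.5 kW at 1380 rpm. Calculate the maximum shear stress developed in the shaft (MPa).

95.8 MPa

ω = 2π·1380/60 = 144.5 rad/s, so T = P/ω = 43.5×10³ / 144.5 = 301.0 N·m.
J = πd⁴/32 = π(0.0252)⁴/32 = 3.959×10^-8 m⁴.
τ_max = T·r/J = 301.0 × 0.0126 / 3.959×10^-8 = 9.580×10^7 Pa.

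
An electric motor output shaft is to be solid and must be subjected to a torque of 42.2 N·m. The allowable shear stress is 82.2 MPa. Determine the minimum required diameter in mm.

For a solid shaft τ_max = 16T/(πd³), so d = (16T/(π τ_allow))^(1/3) = (16·42.20/(π·8.22×10^7))^(1/3) = 0.01378 m.

13.8 mm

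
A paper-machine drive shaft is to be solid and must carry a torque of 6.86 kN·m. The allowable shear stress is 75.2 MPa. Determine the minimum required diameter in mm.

For a solid shaft τ_max = 16T/(πd³), so d = (16T/(π τ_allow))^(1/3) = (16·6860/(π·7.52×10^7))^(1/3) = 0.07745 m.

77.5 mm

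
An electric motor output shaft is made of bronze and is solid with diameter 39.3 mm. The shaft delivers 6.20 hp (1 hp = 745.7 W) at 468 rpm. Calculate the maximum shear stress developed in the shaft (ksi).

ω = 2π·468/60 = 49.01 rad/s, so T = P/ω = 6.20×745.7 / 49.01 = 94.34 N·m.
J = πd⁴/32 = π(0.0393)⁴/32 = 2.342×10^-7 m⁴.
τ_max = T·r/J = 94.34 × 0.0196 / 2.342×10^-7 = 7.915×10^6 Pa.

1.15 ksi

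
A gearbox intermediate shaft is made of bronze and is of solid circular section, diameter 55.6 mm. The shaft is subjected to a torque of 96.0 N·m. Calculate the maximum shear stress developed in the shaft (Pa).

J = πd⁴/32 = π(0.0556)⁴/32 = 9.382×10^-7 m⁴.
τ_max = T·r/J = 96.00 × 0.0278 / 9.382×10^-7 = 2.845×10^6 Pa.

2.84e6 Pa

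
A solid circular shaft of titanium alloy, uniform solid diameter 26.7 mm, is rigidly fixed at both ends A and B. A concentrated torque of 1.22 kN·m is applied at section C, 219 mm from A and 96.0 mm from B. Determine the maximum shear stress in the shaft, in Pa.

2.27e8 Pa

With uniform GJ and both ends fixed, compatibility θ_AC = θ_CB gives T_A·a = T_B·b, together with T_A + T_B = T₀.
T_A = T₀·b/(a+b) = 1220·96.0/315.0 = 371.8 N·m; T_B = 848.2 N·m.
τ in each portion: τ_AC = 9.95×10^7 Pa, τ_CB = 2.27×10^8 Pa; maximum is in CB.
τ_max = T_CB·r/J = 848.2·0.0133/4.99×10^-8 = 2.269×10^8 Pa.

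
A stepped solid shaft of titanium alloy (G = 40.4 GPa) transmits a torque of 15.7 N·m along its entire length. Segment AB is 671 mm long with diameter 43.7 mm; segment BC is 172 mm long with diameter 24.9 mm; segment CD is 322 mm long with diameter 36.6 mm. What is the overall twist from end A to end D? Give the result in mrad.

J_AB = π(0.0437)⁴/32 = 3.58×10^-7 m⁴; J_BC = π(0.0249)⁴/32 = 3.77×10^-8 m⁴; J_CD = π(0.0366)⁴/32 = 1.76×10^-7 m⁴.
θ = (T/G)·Σ L_i/J_i = (15.70/40.4×10⁹)·(0.671/3.58×10^-7 + 0.172/3.77×10^-8 + 0.322/1.76×10^-7) = 3.210×10^-3 rad.

3.21 mrad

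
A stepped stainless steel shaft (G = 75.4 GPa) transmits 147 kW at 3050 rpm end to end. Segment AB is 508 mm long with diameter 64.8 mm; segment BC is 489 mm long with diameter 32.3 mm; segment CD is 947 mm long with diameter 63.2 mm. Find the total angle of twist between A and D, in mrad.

33.4 mrad

ω = 2π·3050/60 = 319.4 rad/s, so T = P/ω = 147×10³ / 319.4 = 460.2 N·m.
J_AB = π(0.0648)⁴/32 = 1.73×10^-6 m⁴; J_BC = π(0.0323)⁴/32 = 1.07×10^-7 m⁴; J_CD = π(0.0632)⁴/32 = 1.57×10^-6 m⁴.
θ = (T/G)·Σ L_i/J_i = (460.2/75.4×10⁹)·(0.508/1.73×10^-6 + 0.489/1.07×10^-7 + 0.947/1.57×10^-6) = 0.03341 rad.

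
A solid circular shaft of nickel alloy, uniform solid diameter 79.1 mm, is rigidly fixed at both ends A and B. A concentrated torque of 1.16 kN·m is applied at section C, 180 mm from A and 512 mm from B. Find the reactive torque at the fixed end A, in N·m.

With uniform GJ and both ends fixed, compatibility θ_AC = θ_CB gives T_A·a = T_B·b, together with T_A + T_B = T₀.
T_A = T₀·b/(a+b) = 1160·512/692.0 = 858.3 N·m; T_B = 301.7 N·m.

858 N·m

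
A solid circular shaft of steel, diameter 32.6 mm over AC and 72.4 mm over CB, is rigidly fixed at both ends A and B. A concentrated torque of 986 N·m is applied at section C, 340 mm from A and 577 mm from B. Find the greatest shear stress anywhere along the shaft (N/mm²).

Compatibility: T_A·a/J_AC = T_B·b/J_CB with T_A + T_B = T₀.
J_AC = 1.11×10^-7 m⁴, J_CB = 2.70×10^-6 m⁴, so T_A = T₀·(J_AC/a)/((J_AC/a)+(J_CB/b)) = 64.30 N·m, T_B = 921.7 N·m.
τ in each portion: τ_AC = 9.45×10^6 Pa, τ_CB = 1.24×10^7 Pa; maximum is in CB.
τ_max = T_CB·r/J = 921.7·0.0362/2.70×10^-6 = 1.237×10^7 Pa.

12.4 N/mm²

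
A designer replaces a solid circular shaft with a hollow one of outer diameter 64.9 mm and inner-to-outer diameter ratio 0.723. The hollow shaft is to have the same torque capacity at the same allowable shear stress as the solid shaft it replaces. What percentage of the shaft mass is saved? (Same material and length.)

41.0 %

Equal τ_max and T ⇒ the solid shaft needs d_s³ = d_o³(1−k⁴), so d_s = 64.9·(1−0.723⁴)^(1/3) = 58.35 mm.
Area ratio A_h/A_s = d_o²(1−k²)/d_s² = (1−k²)/(1−k⁴)^(2/3) = 0.5904.
Mass saving = 1 − 0.5904 = 41.0 %.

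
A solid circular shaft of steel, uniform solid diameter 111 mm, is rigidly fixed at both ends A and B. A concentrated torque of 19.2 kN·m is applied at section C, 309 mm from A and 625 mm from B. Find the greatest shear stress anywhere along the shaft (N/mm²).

47.8 N/mm²

With uniform GJ and both ends fixed, compatibility θ_AC = θ_CB gives T_A·a = T_B·b, together with T_A + T_B = T₀.
T_A = T₀·b/(a+b) = 19200·625/934.0 = 12850 N·m; T_B = 6352 N·m.
τ in each portion: τ_AC = 4.78×10^7 Pa, τ_CB = 2.37×10^7 Pa; maximum is in AC.
τ_max = T_AC·r/J = 12850·0.0555/1.49×10^-5 = 4.784×10^7 Pa.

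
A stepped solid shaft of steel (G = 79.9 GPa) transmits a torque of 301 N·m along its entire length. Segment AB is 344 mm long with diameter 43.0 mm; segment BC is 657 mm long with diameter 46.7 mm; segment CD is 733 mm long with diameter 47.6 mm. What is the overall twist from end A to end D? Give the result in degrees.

0.839°

J_AB = π(0.0430)⁴/32 = 3.36×10^-7 m⁴; J_BC = π(0.0467)⁴/32 = 4.67×10^-7 m⁴; J_CD = π(0.0476)⁴/32 = 5.04×10^-7 m⁴.
θ = (T/G)·Σ L_i/J_i = (301.0/79.9×10⁹)·(0.344/3.36×10^-7 + 0.657/4.67×10^-7 + 0.733/5.04×10^-7) = 0.01464 rad.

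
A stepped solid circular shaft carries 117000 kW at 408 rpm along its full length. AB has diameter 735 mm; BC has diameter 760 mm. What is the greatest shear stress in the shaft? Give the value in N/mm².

ω = 2π·408/60 = 42.73 rad/s, so T = P/ω = 117000×10³ / 42.73 = 2.738e6 N·m.
Under the same torque, τ_max = 16T/(πd³) is largest where d is smallest — segment AB (d = 735 mm).
τ_max = 16·2.738e6/(π·(0.735)³) = 3.512×10^7 Pa.

35.1 N/mm²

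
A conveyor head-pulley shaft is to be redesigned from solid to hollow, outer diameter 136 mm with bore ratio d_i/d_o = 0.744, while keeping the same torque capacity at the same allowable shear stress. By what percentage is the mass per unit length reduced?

Equal τ_max and T ⇒ the solid shaft needs d_s³ = d_o³(1−k⁴), so d_s = 136·(1−0.744⁴)^(1/3) = 120.4 mm.
Area ratio A_h/A_s = d_o²(1−k²)/d_s² = (1−k²)/(1−k⁴)^(2/3) = 0.5698.
Mass saving = 1 − 0.5698 = 43.0 %.

43.0 %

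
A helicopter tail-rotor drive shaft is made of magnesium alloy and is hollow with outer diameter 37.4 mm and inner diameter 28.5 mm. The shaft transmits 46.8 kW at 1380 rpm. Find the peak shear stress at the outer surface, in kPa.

47600 kPa

ω = 2π·1380/60 = 144.5 rad/s, so T = P/ω = 46.8×10³ / 144.5 = 323.8 N·m.
J = π(d_o⁴ − d_i⁴)/32 = π(0.0374⁴ − 0.0285⁴)/32 = 1.273×10^-7 m⁴.
τ_max = T·r/J = 323.8 × 0.0187 / 1.273×10^-7 = 4.757×10^7 Pa.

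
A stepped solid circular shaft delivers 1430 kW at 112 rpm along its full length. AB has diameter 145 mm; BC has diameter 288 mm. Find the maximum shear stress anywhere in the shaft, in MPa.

204 MPa

ω = 2π·112/60 = 11.73 rad/s, so T = P/ω = 1430×10³ / 11.73 = 121900 N·m.
Under the same torque, τ_max = 16T/(πd³) is largest where d is smallest — segment AB (d = 145 mm).
τ_max = 16·121900/(π·(0.145)³) = 2.037×10^8 Pa.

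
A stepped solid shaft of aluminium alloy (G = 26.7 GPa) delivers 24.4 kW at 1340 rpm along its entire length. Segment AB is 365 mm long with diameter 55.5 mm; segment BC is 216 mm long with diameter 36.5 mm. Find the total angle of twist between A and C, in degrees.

0.609°

ω = 2π·1340/60 = 140.3 rad/s, so T = P/ω = 24.4×10³ / 140.3 = 173.9 N·m.
J_AB = π(0.0555)⁴/32 = 9.31×10^-7 m⁴; J_BC = π(0.0365)⁴/32 = 1.74×10^-7 m⁴.
θ = (T/G)·Σ L_i/J_i = (173.9/26.7×10⁹)·(0.365/9.31×10^-7 + 0.216/1.74×10^-7) = 0.01062 rad.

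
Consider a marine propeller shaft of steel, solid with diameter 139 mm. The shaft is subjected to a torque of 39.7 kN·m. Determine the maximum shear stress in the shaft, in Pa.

7.53e7 Pa

J = πd⁴/32 = π(0.139)⁴/32 = 3.665×10^-5 m⁴.
τ_max = T·r/J = 39700 × 0.0695 / 3.665×10^-5 = 7.529×10^7 Pa.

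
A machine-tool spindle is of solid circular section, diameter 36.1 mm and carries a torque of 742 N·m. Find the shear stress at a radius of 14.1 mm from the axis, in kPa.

J = πd⁴/32 = π(0.0361)⁴/32 = 1.667×10^-7 m⁴.
Shear stress varies linearly with radius: τ = T·r/J = 742.0 × 0.0141 / 1.667×10^-7 = 6.275×10^7 Pa.

62700 kPa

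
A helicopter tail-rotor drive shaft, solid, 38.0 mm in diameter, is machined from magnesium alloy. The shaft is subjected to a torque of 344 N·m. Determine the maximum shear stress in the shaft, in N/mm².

J = πd⁴/32 = π(0.0380)⁴/32 = 2.047×10^-7 m⁴.
τ_max = T·r/J = 344.0 × 0.0190 / 2.047×10^-7 = 3.193×10^7 Pa.

31.9 N/mm²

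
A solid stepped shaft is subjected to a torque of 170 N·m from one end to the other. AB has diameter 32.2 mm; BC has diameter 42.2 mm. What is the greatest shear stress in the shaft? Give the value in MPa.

Under the same torque, τ_max = 16T/(πd³) is largest where d is smallest — segment AB (d = 32.2 mm).
τ_max = 16·170.0/(π·(0.0322)³) = 2.593×10^7 Pa.

25.9 MPa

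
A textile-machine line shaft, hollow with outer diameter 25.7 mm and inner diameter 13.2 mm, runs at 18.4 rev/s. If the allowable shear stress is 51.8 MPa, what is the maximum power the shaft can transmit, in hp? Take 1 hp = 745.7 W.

J = π(d_o⁴ − d_i⁴)/32 = π(0.0257⁴ − 0.0132⁴)/32 = 3.985×10^-8 m⁴.
T_max = τ_allow·J/r = 5.18×10^7 × 3.985×10^-8 / 0.0129 = 160.6 N·m.
ω = 2π·18.4 = 115.6 rad/s, so P_max = T_max·ω = 1.857×10^4 W.

24.9 hp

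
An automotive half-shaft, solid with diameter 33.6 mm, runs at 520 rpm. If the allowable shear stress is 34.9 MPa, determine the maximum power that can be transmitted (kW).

14.2 kW

J = πd⁴/32 = π(0.0336)⁴/32 = 1.251×10^-7 m⁴.
T_max = τ_allow·J/r = 3.49×10^7 × 1.251×10^-7 / 0.0168 = 259.9 N·m.
ω = 2π·520/60 = 54.45 rad/s, so P_max = T_max·ω = 1.415×10^4 W.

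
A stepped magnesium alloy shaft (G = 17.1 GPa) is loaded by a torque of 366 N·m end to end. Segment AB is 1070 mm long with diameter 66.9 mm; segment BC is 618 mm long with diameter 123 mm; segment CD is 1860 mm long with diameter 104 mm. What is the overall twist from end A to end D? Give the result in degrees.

0.900°

J_AB = π(0.0669)⁴/32 = 1.97×10^-6 m⁴; J_BC = π(0.123)⁴/32 = 2.25×10^-5 m⁴; J_CD = π(0.104)⁴/32 = 1.15×10^-5 m⁴.
θ = (T/G)·Σ L_i/J_i = (366.0/17.1×10⁹)·(1.07/1.97×10^-6 + 0.618/2.25×10^-5 + 1.86/1.15×10^-5) = 0.01570 rad.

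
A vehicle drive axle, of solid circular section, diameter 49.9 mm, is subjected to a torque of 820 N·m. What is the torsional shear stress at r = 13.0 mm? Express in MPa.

J = πd⁴/32 = π(0.0499)⁴/32 = 6.087×10^-7 m⁴.
Shear stress varies linearly with radius: τ = T·r/J = 820.0 × 0.0130 / 6.087×10^-7 = 1.751×10^7 Pa.

17.5 MPa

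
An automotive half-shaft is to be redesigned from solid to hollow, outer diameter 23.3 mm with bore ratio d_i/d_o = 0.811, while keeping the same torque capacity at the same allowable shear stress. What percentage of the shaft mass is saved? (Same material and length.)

50.1 %

Equal τ_max and T ⇒ the solid shaft needs d_s³ = d_o³(1−k⁴), so d_s = 23.3·(1−0.811⁴)^(1/3) = 19.29 mm.
Area ratio A_h/A_s = d_o²(1−k²)/d_s² = (1−k²)/(1−k⁴)^(2/3) = 0.4994.
Mass saving = 1 − 0.4994 = 50.1 %.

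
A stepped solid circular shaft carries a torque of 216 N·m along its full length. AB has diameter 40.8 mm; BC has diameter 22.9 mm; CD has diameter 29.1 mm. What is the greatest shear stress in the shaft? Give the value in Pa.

9.16e7 Pa

Under the same torque, τ_max = 16T/(πd³) is largest where d is smallest — segment BC (d = 22.9 mm).
τ_max = 16·216.0/(π·(0.0229)³) = 9.160×10^7 Pa.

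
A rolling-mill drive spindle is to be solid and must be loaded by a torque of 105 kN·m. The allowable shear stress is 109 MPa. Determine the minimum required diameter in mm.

170 mm

For a solid shaft τ_max = 16T/(πd³), so d = (16T/(π τ_allow))^(1/3) = (16·105000/(π·1.09×10^8))^(1/3) = 0.1699 m.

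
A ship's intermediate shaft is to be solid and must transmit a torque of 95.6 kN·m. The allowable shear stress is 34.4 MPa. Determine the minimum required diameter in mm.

242 mm

For a solid shaft τ_max = 16T/(πd³), so d = (16T/(π τ_allow))^(1/3) = (16·95600/(π·3.44×10^7))^(1/3) = 0.2419 m.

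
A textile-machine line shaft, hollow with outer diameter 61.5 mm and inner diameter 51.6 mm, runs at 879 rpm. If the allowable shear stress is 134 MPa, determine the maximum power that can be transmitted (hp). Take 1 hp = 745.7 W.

J = π(d_o⁴ − d_i⁴)/32 = π(0.0615⁴ − 0.0516⁴)/32 = 7.084×10^-7 m⁴.
T_max = τ_allow·J/r = 1.34×10^8 × 7.084×10^-7 / 0.0307 = 3087 N·m.
ω = 2π·879/60 = 92.05 rad/s, so P_max = T_max·ω = 2.842×10^5 W.

381 hp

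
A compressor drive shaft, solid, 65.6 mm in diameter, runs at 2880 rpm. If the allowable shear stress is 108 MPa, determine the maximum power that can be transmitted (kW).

1810 kW

J = πd⁴/32 = π(0.0656)⁴/32 = 1.818×10^-6 m⁴.
T_max = τ_allow·J/r = 1.08×10^8 × 1.818×10^-6 / 0.0328 = 5986 N·m.
ω = 2π·2880/60 = 301.6 rad/s, so P_max = T_max·ω = 1.805×10^6 W.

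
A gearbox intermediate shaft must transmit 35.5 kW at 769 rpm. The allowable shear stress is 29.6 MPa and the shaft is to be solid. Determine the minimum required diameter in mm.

42.3 mm

ω = 2π·769/60 = 80.53 rad/s, so T = P/ω = 35.5×10³ / 80.53 = 440.8 N·m.
For a solid shaft τ_max = 16T/(πd³), so d = (16T/(π τ_allow))^(1/3) = (16·440.8/(π·2.96×10^7))^(1/3) = 0.04233 m.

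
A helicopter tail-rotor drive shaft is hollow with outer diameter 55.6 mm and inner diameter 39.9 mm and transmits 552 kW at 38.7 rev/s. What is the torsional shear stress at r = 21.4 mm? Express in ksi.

10.2 ksi

ω = 2π·38.7 = 243.2 rad/s, so T = P/ω = 552×10³ / 243.2 = 2270 N·m.
J = π(d_o⁴ − d_i⁴)/32 = π(0.0556⁴ − 0.0399⁴)/32 = 6.894×10^-7 m⁴.
Shear stress varies linearly with radius: τ = T·r/J = 2270 × 0.0214 / 6.894×10^-7 = 7.047×10^7 Pa.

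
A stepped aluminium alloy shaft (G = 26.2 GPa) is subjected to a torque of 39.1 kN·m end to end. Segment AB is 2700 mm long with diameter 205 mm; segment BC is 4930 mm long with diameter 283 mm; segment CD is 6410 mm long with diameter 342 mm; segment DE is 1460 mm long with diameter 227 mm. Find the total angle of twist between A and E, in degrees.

2.89°

J_AB = π(0.205)⁴/32 = 1.73×10^-4 m⁴; J_BC = π(0.283)⁴/32 = 6.30×10^-4 m⁴; J_CD = π(0.342)⁴/32 = 1.34×10^-3 m⁴; J_DE = π(0.227)⁴/32 = 2.61×10^-4 m⁴.
θ = (T/G)·Σ L_i/J_i = (39100/26.2×10⁹)·(2.70/1.73×10^-4 + 4.93/6.30×10^-4 + 6.41/1.34×10^-3 + 1.46/2.61×10^-4) = 0.05040 rad.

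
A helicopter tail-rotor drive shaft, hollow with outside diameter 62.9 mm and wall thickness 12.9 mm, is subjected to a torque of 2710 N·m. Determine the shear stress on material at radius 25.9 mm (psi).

J = π(d_o⁴ − d_i⁴)/32 = π(0.0629⁴ − 0.0371⁴)/32 = 1.351×10^-6 m⁴.
Shear stress varies linearly with radius: τ = T·r/J = 2710 × 0.0259 / 1.351×10^-6 = 5.196×10^7 Pa.

7540 psi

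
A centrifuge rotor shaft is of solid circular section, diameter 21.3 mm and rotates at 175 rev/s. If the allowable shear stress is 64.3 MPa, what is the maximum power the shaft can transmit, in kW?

134 kW

J = πd⁴/32 = π(0.0213)⁴/32 = 2.021×10^-8 m⁴.
T_max = τ_allow·J/r = 6.43×10^7 × 2.021×10^-8 / 0.0106 = 122.0 N·m.
ω = 2π·175 = 1100 rad/s, so P_max = T_max·ω = 1.342×10^5 W.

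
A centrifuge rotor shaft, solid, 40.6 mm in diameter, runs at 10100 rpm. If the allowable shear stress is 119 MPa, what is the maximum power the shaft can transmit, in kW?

1650 kW

J = πd⁴/32 = π(0.0406)⁴/32 = 2.667×10^-7 m⁴.
T_max = τ_allow·J/r = 1.19×10^8 × 2.667×10^-7 / 0.0203 = 1564 N·m.
ω = 2π·10100/60 = 1058 rad/s, so P_max = T_max·ω = 1.654×10^6 W.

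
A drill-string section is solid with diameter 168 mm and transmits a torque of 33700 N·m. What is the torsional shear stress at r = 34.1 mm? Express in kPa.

J = πd⁴/32 = π(0.168)⁴/32 = 7.821×10^-5 m⁴.
Shear stress varies linearly with radius: τ = T·r/J = 33700 × 0.0341 / 7.821×10^-5 = 1.469×10^7 Pa.

14700 kPa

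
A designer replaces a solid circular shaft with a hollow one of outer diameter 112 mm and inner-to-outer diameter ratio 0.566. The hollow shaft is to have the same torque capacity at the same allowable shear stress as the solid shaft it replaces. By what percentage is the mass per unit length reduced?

26.9 %

Equal τ_max and T ⇒ the solid shaft needs d_s³ = d_o³(1−k⁴), so d_s = 112·(1−0.566⁴)^(1/3) = 108.0 mm.
Area ratio A_h/A_s = d_o²(1−k²)/d_s² = (1−k²)/(1−k⁴)^(2/3) = 0.7305.
Mass saving = 1 − 0.7305 = 26.9 %.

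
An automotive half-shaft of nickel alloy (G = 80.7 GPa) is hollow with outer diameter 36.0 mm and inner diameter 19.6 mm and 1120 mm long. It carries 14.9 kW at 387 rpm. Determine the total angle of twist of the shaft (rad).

0.0339 rad

ω = 2π·387/60 = 40.53 rad/s, so T = P/ω = 14.9×10³ / 40.53 = 367.7 N·m.
J = π(d_o⁴ − d_i⁴)/32 = π(0.0360⁴ − 0.0196⁴)/32 = 1.504×10^-7 m⁴.
θ = T·L/(G·J) = 367.7 × 1.12 / (80.7×10⁹ × 1.504×10^-7) = 0.03393 rad.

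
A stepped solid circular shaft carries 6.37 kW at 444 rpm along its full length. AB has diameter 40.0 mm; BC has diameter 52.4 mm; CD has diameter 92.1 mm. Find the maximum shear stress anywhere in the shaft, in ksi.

1.58 ksi

ω = 2π·444/60 = 46.50 rad/s, so T = P/ω = 6.37×10³ / 46.50 = 137.0 N·m.
Under the same torque, τ_max = 16T/(πd³) is largest where d is smallest — segment AB (d = 40.0 mm).
τ_max = 16·137.0/(π·(0.0400)³) = 1.090×10^7 Pa.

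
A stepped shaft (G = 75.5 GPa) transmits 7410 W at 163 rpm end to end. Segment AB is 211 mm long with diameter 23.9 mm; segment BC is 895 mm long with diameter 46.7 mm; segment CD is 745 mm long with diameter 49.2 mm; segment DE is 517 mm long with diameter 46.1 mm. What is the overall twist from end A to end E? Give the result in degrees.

3.61°

ω = 2π·163/60 = 17.07 rad/s, so T = P/ω = 7410 / 17.07 = 434.1 N·m.
J_AB = π(0.0239)⁴/32 = 3.20×10^-8 m⁴; J_BC = π(0.0467)⁴/32 = 4.67×10^-7 m⁴; J_CD = π(0.0492)⁴/32 = 5.75×10^-7 m⁴; J_DE = π(0.0461)⁴/32 = 4.43×10^-7 m⁴.
θ = (T/G)·Σ L_i/J_i = (434.1/75.5×10⁹)·(0.211/3.20×10^-8 + 0.895/4.67×10^-7 + 0.745/5.75×10^-7 + 0.517/4.43×10^-7) = 0.06305 rad.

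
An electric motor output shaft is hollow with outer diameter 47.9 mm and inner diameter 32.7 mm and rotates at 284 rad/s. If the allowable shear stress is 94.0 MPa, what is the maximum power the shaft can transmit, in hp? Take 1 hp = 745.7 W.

605 hp

J = π(d_o⁴ − d_i⁴)/32 = π(0.0479⁴ − 0.0327⁴)/32 = 4.046×10^-7 m⁴.
T_max = τ_allow·J/r = 9.40×10^7 × 4.046×10^-7 / 0.0239 = 1588 N·m.
ω = 284 rad/s, so P_max = T_max·ω = 4.510×10^5 W.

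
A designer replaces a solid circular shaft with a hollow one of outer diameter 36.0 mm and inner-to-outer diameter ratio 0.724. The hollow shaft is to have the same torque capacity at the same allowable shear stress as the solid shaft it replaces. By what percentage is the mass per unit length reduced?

41.1 %

Equal τ_max and T ⇒ the solid shaft needs d_s³ = d_o³(1−k⁴), so d_s = 36.0·(1−0.724⁴)^(1/3) = 32.34 mm.
Area ratio A_h/A_s = d_o²(1−k²)/d_s² = (1−k²)/(1−k⁴)^(2/3) = 0.5895.
Mass saving = 1 − 0.5895 = 41.1 %.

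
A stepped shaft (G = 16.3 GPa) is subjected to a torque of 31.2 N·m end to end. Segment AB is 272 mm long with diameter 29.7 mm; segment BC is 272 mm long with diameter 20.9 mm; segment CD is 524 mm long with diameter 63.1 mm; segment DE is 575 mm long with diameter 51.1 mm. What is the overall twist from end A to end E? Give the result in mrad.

J_AB = π(0.0297)⁴/32 = 7.64×10^-8 m⁴; J_BC = π(0.0209)⁴/32 = 1.87×10^-8 m⁴; J_CD = π(0.0631)⁴/32 = 1.56×10^-6 m⁴; J_DE = π(0.0511)⁴/32 = 6.69×10^-7 m⁴.
θ = (T/G)·Σ L_i/J_i = (31.20/16.3×10⁹)·(0.272/7.64×10^-8 + 0.272/1.87×10^-8 + 0.524/1.56×10^-6 + 0.575/6.69×10^-7) = 0.03690 rad.

36.9 mrad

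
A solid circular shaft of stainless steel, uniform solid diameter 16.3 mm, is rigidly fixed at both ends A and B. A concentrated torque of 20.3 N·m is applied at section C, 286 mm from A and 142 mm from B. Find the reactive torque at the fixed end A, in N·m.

With uniform GJ and both ends fixed, compatibility θ_AC = θ_CB gives T_A·a = T_B·b, together with T_A + T_B = T₀.
T_A = T₀·b/(a+b) = 20.30·142/428.0 = 6.735 N·m; T_B = 13.56 N·m.

6.74 N·m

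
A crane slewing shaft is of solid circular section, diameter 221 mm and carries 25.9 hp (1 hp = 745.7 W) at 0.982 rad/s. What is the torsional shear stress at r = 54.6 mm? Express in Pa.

ω = 0.982 rad/s, so T = P/ω = 25.9×745.7 / 0.9820 = 19670 N·m.
J = πd⁴/32 = π(0.221)⁴/32 = 2.342×10^-4 m⁴.
Shear stress varies linearly with radius: τ = T·r/J = 19670 × 0.0546 / 2.342×10^-4 = 4.585×10^6 Pa.

4.59e6 Pa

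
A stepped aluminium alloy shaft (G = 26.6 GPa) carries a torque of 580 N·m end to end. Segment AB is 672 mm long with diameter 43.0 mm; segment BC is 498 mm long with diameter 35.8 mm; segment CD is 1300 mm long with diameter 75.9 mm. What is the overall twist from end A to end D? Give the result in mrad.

J_AB = π(0.0430)⁴/32 = 3.36×10^-7 m⁴; J_BC = π(0.0358)⁴/32 = 1.61×10^-7 m⁴; J_CD = π(0.0759)⁴/32 = 3.26×10^-6 m⁴.
θ = (T/G)·Σ L_i/J_i = (580.0/26.6×10⁹)·(0.672/3.36×10^-7 + 0.498/1.61×10^-7 + 1.30/3.26×10^-6) = 0.1197 rad.

120 mrad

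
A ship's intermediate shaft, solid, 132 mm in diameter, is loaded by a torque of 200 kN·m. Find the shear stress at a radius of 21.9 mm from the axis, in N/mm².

J = πd⁴/32 = π(0.132)⁴/32 = 2.981×10^-5 m⁴.
Shear stress varies linearly with radius: τ = T·r/J = 200000 × 0.0219 / 2.981×10^-5 = 1.470×10^8 Pa.

147 N/mm²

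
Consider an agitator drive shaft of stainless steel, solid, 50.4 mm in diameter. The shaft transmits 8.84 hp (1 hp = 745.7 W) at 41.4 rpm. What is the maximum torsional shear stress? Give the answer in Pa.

ω = 2π·41.4/60 = 4.335 rad/s, so T = P/ω = 8.84×745.7 / 4.335 = 1521 N·m.
J = πd⁴/32 = π(0.0504)⁴/32 = 6.335×10^-7 m⁴.
τ_max = T·r/J = 1521 × 0.0252 / 6.335×10^-7 = 6.049×10^7 Pa.

6.05e7 Pa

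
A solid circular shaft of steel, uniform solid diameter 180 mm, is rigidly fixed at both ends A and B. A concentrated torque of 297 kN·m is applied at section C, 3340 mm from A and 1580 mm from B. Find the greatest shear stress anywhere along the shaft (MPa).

With uniform GJ and both ends fixed, compatibility θ_AC = θ_CB gives T_A·a = T_B·b, together with T_A + T_B = T₀.
T_A = T₀·b/(a+b) = 297000·1580/4920 = 95380 N·m; T_B = 201600 N·m.
τ in each portion: τ_AC = 8.33×10^7 Pa, τ_CB = 1.76×10^8 Pa; maximum is in CB.
τ_max = T_CB·r/J = 201600·0.0900/1.03×10^-4 = 1.761×10^8 Pa.

176 MPa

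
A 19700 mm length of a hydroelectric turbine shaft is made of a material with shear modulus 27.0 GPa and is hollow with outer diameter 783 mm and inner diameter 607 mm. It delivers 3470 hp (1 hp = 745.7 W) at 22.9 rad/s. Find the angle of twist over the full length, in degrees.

ω = 22.9 rad/s, so T = P/ω = 3470×745.7 / 22.90 = 113000 N·m.
J = π(d_o⁴ − d_i⁴)/32 = π(0.783⁴ − 0.607⁴)/32 = 0.02357 m⁴.
θ = T·L/(G·J) = 113000 × 19.7 / (27.0×10⁹ × 0.02357) = 3.497×10^-3 rad.

0.200°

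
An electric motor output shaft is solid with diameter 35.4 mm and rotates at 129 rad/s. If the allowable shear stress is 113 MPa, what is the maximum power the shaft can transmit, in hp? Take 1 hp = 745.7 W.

170 hp

J = πd⁴/32 = π(0.0354)⁴/32 = 1.542×10^-7 m⁴.
T_max = τ_allow·J/r = 1.13×10^8 × 1.542×10^-7 / 0.0177 = 984.3 N·m.
ω = 129 rad/s, so P_max = T_max·ω = 1.270×10^5 W.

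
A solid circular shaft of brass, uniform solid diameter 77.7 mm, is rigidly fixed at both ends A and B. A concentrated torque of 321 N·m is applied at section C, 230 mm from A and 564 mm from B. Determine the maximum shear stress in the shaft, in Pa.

2.48e6 Pa

With uniform GJ and both ends fixed, compatibility θ_AC = θ_CB gives T_A·a = T_B·b, together with T_A + T_B = T₀.
T_A = T₀·b/(a+b) = 321.0·564/794.0 = 228.0 N·m; T_B = 92.98 N·m.
τ in each portion: τ_AC = 2.48×10^6 Pa, τ_CB = 1.01×10^6 Pa; maximum is in AC.
τ_max = T_AC·r/J = 228.0·0.0389/3.58×10^-6 = 2.476×10^6 Pa.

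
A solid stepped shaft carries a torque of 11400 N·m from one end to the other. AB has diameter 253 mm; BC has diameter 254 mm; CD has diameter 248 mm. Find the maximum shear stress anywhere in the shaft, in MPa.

3.81 MPa

Under the same torque, τ_max = 16T/(πd³) is largest where d is smallest — segment CD (d = 248 mm).
τ_max = 16·11400/(π·(0.248)³) = 3.806×10^6 Pa.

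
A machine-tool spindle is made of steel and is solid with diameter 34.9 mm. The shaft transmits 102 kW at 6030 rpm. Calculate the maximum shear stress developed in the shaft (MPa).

ω = 2π·6030/60 = 631.5 rad/s, so T = P/ω = 102×10³ / 631.5 = 161.5 N·m.
J = πd⁴/32 = π(0.0349)⁴/32 = 1.456×10^-7 m⁴.
τ_max = T·r/J = 161.5 × 0.0175 / 1.456×10^-7 = 1.935×10^7 Pa.

19.4 MPa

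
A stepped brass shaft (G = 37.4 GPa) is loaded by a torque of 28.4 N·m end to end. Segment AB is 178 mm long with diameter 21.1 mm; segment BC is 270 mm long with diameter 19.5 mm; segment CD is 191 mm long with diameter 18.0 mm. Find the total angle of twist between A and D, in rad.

0.0355 rad

J_AB = π(0.0211)⁴/32 = 1.95×10^-8 m⁴; J_BC = π(0.0195)⁴/32 = 1.42×10^-8 m⁴; J_CD = π(0.0180)⁴/32 = 1.03×10^-8 m⁴.
θ = (T/G)·Σ L_i/J_i = (28.40/37.4×10⁹)·(0.178/1.95×10^-8 + 0.270/1.42×10^-8 + 0.191/1.03×10^-8) = 0.03546 rad.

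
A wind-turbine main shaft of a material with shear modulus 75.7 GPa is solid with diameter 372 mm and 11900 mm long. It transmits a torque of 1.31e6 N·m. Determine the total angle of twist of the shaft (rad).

J = πd⁴/32 = π(0.372)⁴/32 = 1.880×10^-3 m⁴.
θ = T·L/(G·J) = 1.310e6 × 11.9 / (75.7×10⁹ × 1.880×10^-3) = 0.1095 rad.

0.110 rad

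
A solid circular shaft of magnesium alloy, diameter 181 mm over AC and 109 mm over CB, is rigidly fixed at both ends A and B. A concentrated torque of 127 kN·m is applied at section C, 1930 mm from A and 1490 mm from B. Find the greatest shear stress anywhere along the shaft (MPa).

Compatibility: T_A·a/J_AC = T_B·b/J_CB with T_A + T_B = T₀.
J_AC = 1.05×10^-4 m⁴, J_CB = 1.39×10^-5 m⁴, so T_A = T₀·(J_AC/a)/((J_AC/a)+(J_CB/b)) = 108500 N·m, T_B = 18490 N·m.
τ in each portion: τ_AC = 9.32×10^7 Pa, τ_CB = 7.27×10^7 Pa; maximum is in AC.
τ_max = T_AC·r/J = 108500·0.0905/1.05×10^-4 = 9.320×10^7 Pa.

93.2 MPa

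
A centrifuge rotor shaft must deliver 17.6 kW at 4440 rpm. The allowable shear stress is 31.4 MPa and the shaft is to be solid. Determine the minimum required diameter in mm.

18.3 mm

ω = 2π·4440/60 = 465.0 rad/s, so T = P/ω = 17.6×10³ / 465.0 = 37.85 N·m.
For a solid shaft τ_max = 16T/(πd³), so d = (16T/(π τ_allow))^(1/3) = (16·37.85/(π·3.14×10^7))^(1/3) = 0.01831 m.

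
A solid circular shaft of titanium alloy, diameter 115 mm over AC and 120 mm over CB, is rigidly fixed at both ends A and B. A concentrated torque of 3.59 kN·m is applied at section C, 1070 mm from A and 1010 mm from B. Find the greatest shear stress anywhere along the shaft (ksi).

Compatibility: T_A·a/J_AC = T_B·b/J_CB with T_A + T_B = T₀.
J_AC = 1.72×10^-5 m⁴, J_CB = 2.04×10^-5 m⁴, so T_A = T₀·(J_AC/a)/((J_AC/a)+(J_CB/b)) = 1591 N·m, T_B = 1999 N·m.
τ in each portion: τ_AC = 5.33×10^6 Pa, τ_CB = 5.89×10^6 Pa; maximum is in CB.
τ_max = T_CB·r/J = 1999·0.0600/2.04×10^-5 = 5.891×10^6 Pa.

0.854 ksi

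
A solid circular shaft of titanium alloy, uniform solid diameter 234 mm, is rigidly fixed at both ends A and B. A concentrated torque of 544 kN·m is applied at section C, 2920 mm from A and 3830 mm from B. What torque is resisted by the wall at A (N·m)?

With uniform GJ and both ends fixed, compatibility θ_AC = θ_CB gives T_A·a = T_B·b, together with T_A + T_B = T₀.
T_A = T₀·b/(a+b) = 544000·3830/6750 = 308700 N·m; T_B = 235300 N·m.

309000 N·m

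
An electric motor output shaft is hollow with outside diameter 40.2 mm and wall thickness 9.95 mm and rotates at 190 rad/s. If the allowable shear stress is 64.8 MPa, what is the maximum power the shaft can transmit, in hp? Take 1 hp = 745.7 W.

J = π(d_o⁴ − d_i⁴)/32 = π(0.0402⁴ − 0.0203⁴)/32 = 2.397×10^-7 m⁴.
T_max = τ_allow·J/r = 6.48×10^7 × 2.397×10^-7 / 0.0201 = 772.8 N·m.
ω = 190 rad/s, so P_max = T_max·ω = 1.468×10^5 W.

197 hp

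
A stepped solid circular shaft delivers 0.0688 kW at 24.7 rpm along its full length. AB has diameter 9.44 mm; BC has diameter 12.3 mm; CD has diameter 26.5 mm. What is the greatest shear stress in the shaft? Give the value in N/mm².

ω = 2π·24.7/60 = 2.587 rad/s, so T = P/ω = 0.0688×10³ / 2.587 = 26.60 N·m.
Under the same torque, τ_max = 16T/(πd³) is largest where d is smallest — segment AB (d = 9.44 mm).
τ_max = 16·26.60/(π·(0.00944)³) = 1.610×10^8 Pa.

161 N/mm²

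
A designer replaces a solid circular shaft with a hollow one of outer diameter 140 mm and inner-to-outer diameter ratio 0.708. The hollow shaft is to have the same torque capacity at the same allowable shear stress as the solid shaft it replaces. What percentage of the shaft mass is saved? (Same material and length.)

39.5 %

Equal τ_max and T ⇒ the solid shaft needs d_s³ = d_o³(1−k⁴), so d_s = 140·(1−0.708⁴)^(1/3) = 127.1 mm.
Area ratio A_h/A_s = d_o²(1−k²)/d_s² = (1−k²)/(1−k⁴)^(2/3) = 0.6049.
Mass saving = 1 − 0.6049 = 39.5 %.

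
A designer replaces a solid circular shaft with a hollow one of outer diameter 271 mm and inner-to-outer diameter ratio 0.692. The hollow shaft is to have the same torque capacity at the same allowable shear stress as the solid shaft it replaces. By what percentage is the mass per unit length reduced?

38.0 %

Equal τ_max and T ⇒ the solid shaft needs d_s³ = d_o³(1−k⁴), so d_s = 271·(1−0.692⁴)^(1/3) = 248.5 mm.
Area ratio A_h/A_s = d_o²(1−k²)/d_s² = (1−k²)/(1−k⁴)^(2/3) = 0.6200.
Mass saving = 1 − 0.6200 = 38.0 %.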